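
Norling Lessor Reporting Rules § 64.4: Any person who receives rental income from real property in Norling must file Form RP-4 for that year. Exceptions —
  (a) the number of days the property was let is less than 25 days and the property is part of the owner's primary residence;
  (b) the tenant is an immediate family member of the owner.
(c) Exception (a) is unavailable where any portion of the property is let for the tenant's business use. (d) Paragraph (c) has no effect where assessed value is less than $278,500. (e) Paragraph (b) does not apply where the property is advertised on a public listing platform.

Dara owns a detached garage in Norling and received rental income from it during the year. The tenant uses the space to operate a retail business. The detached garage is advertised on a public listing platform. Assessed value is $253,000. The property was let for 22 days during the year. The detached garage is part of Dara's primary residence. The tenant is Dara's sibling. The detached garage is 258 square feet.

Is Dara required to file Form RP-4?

Exception (a)'s conditions are all satisfied: the number of days the property was let is 22 days, less than the 25 days limit; the detached garage is part of the primary residence. Applying paragraphs (c)–(d): (c) applies (the space is let for business use), but is displaced by (d): (d) operates against (c): assessed value is $253,000, less than the $278,500 limit. Exception (a) stands.
All of (b)'s requirements are met (the tenant is an immediate family member). But: (e) operates against (b): the property is publicly advertised. (b) is therefore removed.

No — exception (a) applies; Dara is not required to file Form RP-4.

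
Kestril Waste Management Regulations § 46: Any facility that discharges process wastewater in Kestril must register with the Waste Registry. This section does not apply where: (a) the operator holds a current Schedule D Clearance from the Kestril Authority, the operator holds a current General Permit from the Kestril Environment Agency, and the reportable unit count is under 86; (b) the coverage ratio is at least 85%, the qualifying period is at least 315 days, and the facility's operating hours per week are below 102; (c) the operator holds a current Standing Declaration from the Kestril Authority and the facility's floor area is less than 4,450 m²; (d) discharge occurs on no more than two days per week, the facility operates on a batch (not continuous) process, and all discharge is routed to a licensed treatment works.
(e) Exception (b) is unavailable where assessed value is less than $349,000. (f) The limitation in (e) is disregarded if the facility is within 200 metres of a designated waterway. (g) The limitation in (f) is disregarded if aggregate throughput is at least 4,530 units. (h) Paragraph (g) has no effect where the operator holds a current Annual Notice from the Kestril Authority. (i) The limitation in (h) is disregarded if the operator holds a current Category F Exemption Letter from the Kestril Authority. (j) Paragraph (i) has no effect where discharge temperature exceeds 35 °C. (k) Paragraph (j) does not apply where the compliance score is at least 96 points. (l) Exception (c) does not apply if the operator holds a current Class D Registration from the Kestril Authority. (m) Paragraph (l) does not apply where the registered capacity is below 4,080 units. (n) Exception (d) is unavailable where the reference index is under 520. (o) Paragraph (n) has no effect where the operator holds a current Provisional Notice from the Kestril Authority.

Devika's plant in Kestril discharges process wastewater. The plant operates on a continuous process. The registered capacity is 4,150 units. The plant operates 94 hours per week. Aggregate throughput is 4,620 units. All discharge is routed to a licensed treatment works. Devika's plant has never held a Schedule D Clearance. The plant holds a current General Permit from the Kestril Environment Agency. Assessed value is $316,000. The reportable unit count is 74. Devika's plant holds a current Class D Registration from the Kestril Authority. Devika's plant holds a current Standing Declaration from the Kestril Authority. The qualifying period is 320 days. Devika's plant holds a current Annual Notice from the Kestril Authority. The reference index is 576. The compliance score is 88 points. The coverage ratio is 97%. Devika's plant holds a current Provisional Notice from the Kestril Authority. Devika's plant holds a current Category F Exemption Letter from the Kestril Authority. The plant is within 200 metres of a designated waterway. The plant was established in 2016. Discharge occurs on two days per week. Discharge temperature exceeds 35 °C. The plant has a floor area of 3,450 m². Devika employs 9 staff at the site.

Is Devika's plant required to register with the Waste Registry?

Exception (a) fails — there is no Schedule D Clearance in force.
Exception (b) is satisfied on its face — the coverage ratio is 97%, meeting the 85% threshold; the qualifying period is 320 days, meeting the 315 days threshold; the facility's operating hours per week are 94, below the 102 limit. As to paragraphs (e)–(k): (e) would limit (b) — assessed value is $316,000, less than the $349,000 limit — but (f) sets (e) aside: (f) applies — the plant is within 200 m of a designated waterway. (g) would limit (f) — aggregate throughput is 4,620 units, meeting the 4,530 units threshold — but (h) sets (g) aside: (h) operates against (g): a current Annual Notice is held. (i) is triggered (a current Category F Exemption Letter is held), but yields to (j): (j) operates against (i): discharge temperature exceeds 35 °C. (k), which would lift (j), is inapplicable — the compliance score is 88 points, short of 96 points. (b) remains available.
Exception (c) is satisfied on its face — a current Standing Declaration is held; the facility's floor area is 3,450 m², less than the 4,450 m² limit. But applying paragraphs (l)–(m): (l) applies — a current Class D Registration is held. (m) does not operate here (the registered capacity is 4,150 units, not below 4,080 units), so (l) stands. So (c) is unavailable.
Exception (d) does not apply: the facility operates on a continuous process.

No — exception (b) applies; Devika's plant is not required to register with the Waste Registry.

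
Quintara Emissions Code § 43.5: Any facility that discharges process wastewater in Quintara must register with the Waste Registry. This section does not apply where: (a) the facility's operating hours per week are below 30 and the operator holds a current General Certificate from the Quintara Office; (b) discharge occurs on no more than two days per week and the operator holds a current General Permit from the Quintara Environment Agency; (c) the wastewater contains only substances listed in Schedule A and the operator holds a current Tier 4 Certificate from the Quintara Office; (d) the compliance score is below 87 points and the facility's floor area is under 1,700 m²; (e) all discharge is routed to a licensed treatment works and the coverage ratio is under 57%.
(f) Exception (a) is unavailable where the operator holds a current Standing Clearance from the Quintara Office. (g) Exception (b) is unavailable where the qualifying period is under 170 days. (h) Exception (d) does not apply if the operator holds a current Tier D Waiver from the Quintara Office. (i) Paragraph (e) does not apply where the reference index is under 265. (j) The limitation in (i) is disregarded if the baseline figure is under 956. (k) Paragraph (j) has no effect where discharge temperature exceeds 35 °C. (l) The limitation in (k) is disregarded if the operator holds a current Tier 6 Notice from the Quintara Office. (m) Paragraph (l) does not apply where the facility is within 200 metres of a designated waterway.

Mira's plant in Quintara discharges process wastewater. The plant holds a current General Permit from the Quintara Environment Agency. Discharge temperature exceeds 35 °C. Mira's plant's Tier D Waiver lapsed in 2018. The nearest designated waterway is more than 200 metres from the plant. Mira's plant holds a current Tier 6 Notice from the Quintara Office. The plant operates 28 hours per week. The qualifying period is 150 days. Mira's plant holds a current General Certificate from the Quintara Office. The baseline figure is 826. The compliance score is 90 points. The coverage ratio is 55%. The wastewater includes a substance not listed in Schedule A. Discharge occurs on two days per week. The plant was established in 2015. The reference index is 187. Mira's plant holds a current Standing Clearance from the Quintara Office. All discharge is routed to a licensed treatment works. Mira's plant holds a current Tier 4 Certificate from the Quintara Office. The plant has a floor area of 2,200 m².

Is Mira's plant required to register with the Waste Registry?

Exception (a)'s conditions are all satisfied: the facility's operating hours per week are 28, below the 30 limit; a current General Certificate is held. Turning to paragraph (f): (f) applies — a current Standing Clearance is held. So (a) is unavailable.
Exception (b) is satisfied on its face — discharge occurs on no more than two days per week; a current General Permit is held. However, paragraph (g) must be considered: (g) is triggered — the qualifying period is 150 days, under the 170 days limit. Exception (b) does not apply.
Exception (c) does not apply: the wastewater includes a non-Schedule-A substance.
Exception (d) fails — the compliance score is 90 points, not below 87 points.
Exception (e): discharge is routed to a licensed treatment works; the coverage ratio is 55%, under the 57% limit — every condition holds. Applying paragraphs (i)–(m): (i) is engaged (the reference index is 187, under the 265 limit), but is set aside by (j): (j) operates against (i): the baseline figure is 826, under the 956 limit. (k) is engaged (discharge temperature exceeds 35 °C), but is overridden by (l): (l) operates against (k): a current Tier 6 Notice is held. (m), which would lift (l), is not engaged — the plant is more than 200 m from any designated waterway. So (e) applies.

No — exception (e) applies; Mira's plant is not required to register with the Waste Registry.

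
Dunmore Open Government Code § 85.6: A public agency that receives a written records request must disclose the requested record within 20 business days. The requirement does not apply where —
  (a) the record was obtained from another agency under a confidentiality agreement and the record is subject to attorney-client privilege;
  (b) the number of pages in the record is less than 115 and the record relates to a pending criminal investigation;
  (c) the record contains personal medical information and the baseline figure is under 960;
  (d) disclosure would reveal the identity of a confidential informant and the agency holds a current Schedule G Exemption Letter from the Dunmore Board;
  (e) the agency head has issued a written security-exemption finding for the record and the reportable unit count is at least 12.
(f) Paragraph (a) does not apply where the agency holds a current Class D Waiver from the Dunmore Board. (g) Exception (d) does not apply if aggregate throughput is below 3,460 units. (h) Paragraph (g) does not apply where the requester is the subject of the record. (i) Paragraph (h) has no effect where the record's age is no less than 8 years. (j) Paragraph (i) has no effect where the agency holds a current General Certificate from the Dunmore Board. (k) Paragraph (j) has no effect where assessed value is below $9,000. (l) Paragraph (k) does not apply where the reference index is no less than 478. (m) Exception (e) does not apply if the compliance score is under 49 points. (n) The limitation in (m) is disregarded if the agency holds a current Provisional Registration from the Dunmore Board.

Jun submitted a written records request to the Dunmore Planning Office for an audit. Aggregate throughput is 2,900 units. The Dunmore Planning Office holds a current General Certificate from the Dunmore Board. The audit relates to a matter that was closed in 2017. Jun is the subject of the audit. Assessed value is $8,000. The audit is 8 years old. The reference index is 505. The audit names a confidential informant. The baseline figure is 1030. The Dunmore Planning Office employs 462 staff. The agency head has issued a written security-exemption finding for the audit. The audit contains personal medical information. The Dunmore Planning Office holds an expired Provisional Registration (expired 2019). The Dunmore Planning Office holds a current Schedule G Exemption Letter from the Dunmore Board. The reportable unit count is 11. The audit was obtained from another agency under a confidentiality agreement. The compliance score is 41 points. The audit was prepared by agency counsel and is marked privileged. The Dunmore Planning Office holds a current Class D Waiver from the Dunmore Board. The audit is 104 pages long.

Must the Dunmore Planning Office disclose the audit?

No — exception (d) applies; the Dunmore Planning Office is not required to disclose the audit.

Exception (a)'s conditions are all satisfied: the audit was obtained under a confidentiality agreement; the audit is privileged. However, paragraph (f) must be considered: (f) is engaged — a current Class D Waiver is held. (a) is therefore removed.
Exception (b) requires that the record relates to a pending criminal investigation; but the audit relates to a closed matter, so (b) is unavailable.
Exception (c) fails — the baseline figure is 1,030, not under 960.
Exception (d) is satisfied on its face — the audit names a confidential informant; a current Schedule G Exemption Letter is held. Applying paragraphs (g)–(l): (g) applies (aggregate throughput is 2,900 units, below the 3,460 units limit), but is overridden by (h): (h) operates against (g): Jun is the subject of the audit. (i) operates (the record's age is 8 years, meeting the 8 years threshold), but yields to (j): (j) operates — a current General Certificate is held. (k) would limit (j) — assessed value is $8,000, below the $9,000 limit — but (l) sets (k) aside: (l) operates — the reference index is 505, meeting the 478 threshold. So (d) applies.
Exception (e) requires that the reportable unit count is at least 12; but the reportable unit count is 11, short of 12, so (e) is unavailable.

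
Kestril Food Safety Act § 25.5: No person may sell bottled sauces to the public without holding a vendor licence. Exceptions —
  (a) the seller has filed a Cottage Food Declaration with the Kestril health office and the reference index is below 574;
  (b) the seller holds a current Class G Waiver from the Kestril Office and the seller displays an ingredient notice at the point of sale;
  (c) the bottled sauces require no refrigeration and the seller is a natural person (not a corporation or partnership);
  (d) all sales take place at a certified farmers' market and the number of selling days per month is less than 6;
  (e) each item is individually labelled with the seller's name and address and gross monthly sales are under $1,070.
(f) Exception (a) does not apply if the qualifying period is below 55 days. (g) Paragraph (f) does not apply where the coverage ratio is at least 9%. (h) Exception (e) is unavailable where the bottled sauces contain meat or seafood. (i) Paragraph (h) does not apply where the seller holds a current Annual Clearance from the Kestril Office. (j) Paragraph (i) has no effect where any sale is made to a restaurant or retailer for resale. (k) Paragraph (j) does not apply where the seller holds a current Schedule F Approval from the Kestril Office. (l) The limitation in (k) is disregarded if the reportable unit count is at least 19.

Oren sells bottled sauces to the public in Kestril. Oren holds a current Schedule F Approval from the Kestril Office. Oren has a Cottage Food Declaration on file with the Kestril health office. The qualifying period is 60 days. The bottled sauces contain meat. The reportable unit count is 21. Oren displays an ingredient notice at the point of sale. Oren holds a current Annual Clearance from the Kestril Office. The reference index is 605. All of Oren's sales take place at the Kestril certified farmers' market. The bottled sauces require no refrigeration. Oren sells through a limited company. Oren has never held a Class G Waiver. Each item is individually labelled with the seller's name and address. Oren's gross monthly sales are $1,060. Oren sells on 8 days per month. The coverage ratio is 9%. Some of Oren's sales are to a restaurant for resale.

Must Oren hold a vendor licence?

Yes — Oren must hold a vendor licence.

Exception (a) does not apply: the reference index is 605, not below 574.
Exception (b) does not apply: no current Class G Waiver is held.
Exception (c) fails — the seller operates through a limited company.
Exception (d) requires that the number of selling days per month is less than 6; but the number of selling days per month is 8, not less than 6, so (d) is unavailable.
All of (e)'s requirements are met (items are individually labelled; gross monthly sales are $1,060, under the $1,070 limit). But: (h) operates against (e): the bottled sauces contain meat. (i) would limit (h) — a current Annual Clearance is held — but (j) sets (i) aside: (j) operates against (i): some sales are to a restaurant for resale. (k) would limit (j) — a current Schedule F Approval is held — but (l) sets (k) aside: (l) is engaged — the reportable unit count is 21, meeting the 19 threshold. So (e) is unavailable.
Every exception is unavailable, so the rule governs.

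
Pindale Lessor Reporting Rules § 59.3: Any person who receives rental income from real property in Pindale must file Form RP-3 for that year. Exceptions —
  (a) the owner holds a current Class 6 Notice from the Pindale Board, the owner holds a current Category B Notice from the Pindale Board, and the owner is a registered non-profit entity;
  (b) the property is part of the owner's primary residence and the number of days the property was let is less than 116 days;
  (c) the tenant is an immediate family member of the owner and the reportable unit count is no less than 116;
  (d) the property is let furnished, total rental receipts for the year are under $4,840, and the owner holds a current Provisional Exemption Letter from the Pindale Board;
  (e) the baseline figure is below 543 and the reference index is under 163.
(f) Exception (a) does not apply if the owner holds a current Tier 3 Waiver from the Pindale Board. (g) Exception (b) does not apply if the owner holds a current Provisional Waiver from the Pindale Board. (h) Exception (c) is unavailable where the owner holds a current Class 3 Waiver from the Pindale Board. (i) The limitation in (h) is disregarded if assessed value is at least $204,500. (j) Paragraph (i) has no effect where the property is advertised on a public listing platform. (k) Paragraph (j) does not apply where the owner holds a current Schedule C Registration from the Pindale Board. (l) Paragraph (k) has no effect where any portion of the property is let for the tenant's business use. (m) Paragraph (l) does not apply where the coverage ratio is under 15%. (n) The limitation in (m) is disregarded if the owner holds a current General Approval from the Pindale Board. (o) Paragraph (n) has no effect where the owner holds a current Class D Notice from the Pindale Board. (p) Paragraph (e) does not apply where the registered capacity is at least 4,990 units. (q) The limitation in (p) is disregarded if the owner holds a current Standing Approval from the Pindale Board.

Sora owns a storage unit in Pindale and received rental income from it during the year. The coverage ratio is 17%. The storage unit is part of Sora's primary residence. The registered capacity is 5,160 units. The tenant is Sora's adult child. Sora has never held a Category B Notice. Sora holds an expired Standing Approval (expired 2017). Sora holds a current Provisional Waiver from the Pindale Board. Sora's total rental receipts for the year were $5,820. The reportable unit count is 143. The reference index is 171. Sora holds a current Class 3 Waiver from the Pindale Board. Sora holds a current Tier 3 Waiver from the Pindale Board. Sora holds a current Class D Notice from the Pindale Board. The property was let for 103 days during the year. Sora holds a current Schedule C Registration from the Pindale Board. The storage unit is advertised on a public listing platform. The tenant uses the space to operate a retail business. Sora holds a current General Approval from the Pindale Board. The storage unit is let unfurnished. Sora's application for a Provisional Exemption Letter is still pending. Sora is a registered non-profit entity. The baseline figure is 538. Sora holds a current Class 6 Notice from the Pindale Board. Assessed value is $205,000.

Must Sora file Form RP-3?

Exception (a) requires that the owner holds a current Category B Notice from the Pindale Board; but there is no Category B Notice in force, so (a) is unavailable.
Exception (b)'s conditions are all satisfied: the storage unit is part of the primary residence; the number of days the property was let is 103 days, less than the 116 days limit. But: (g) operates — a current Provisional Waiver is held. Exception (b) does not apply.
Exception (c): the tenant is an immediate family member; the reportable unit count is 143, meeting the 116 threshold — every condition holds. But applying paragraphs (h)–(o): (h) operates against (c): a current Class 3 Waiver is held. (i) would limit (h) — assessed value is $205,000, meeting the $204,500 threshold — but (j) sets (i) aside: (j) is triggered — the property is publicly advertised. (k) is triggered (a current Schedule C Registration is held), but yields to (l): (l) operates — the space is let for business use. (m) does not operate here (the coverage ratio is 17%, not under 15%), so (l) stands. (c) is therefore removed.
Exception (d) fails — the property is let unfurnished.
Exception (e) requires that the reference index is under 163; but the reference index is 171, not under 163, so (e) is unavailable.
None of the exceptions is available; § 59.3 applies in full.

Yes — Sora must file Form RP-3.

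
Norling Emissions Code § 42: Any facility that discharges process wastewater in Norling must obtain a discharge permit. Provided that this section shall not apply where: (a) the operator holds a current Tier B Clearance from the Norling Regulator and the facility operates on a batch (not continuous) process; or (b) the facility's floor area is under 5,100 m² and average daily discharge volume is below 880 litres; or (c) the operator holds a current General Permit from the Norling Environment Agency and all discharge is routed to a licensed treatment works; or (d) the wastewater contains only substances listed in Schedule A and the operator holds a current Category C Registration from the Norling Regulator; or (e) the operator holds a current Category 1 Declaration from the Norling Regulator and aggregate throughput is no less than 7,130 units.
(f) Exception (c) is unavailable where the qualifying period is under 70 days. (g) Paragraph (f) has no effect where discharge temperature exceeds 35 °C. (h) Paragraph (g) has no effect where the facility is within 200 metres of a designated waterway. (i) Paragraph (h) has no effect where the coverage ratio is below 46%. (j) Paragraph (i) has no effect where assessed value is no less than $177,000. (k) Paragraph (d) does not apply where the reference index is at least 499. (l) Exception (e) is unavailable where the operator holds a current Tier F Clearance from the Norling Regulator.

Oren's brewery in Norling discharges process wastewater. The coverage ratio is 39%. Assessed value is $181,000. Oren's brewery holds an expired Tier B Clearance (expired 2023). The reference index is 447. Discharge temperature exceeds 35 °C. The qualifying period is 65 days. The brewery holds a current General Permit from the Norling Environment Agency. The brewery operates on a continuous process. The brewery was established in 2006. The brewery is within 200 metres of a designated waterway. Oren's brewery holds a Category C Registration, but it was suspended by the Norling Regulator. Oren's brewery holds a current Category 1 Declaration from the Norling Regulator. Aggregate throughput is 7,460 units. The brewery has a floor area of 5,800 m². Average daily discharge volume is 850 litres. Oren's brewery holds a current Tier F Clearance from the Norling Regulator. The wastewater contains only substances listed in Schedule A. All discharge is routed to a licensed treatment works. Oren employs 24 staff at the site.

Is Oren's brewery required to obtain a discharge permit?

Yes — Oren's brewery must obtain a discharge permit.

Exception (a) requires that the operator holds a current Tier B Clearance from the Norling Regulator; but the Tier B Clearance is not current, so (a) is unavailable.
Exception (b) does not apply: the facility's floor area is 5,800 m², not under 5,100 m².
Exception (c)'s conditions are all satisfied: a current General Permit is held; discharge is routed to a licensed treatment works. But: (f) operates against (c): the qualifying period is 65 days, under the 70 days limit. (g) operates (discharge temperature exceeds 35 °C), but is overridden by (h): (h) operates against (g): the brewery is within 200 m of a designated waterway. (i) is triggered (the coverage ratio is 39%, below the 46% limit), but is itself disapplied by (j): (j) is engaged — assessed value is $181,000, meeting the $177,000 threshold. So (c) is unavailable.
Exception (d) does not apply: no current Category C Registration is held.
Exception (e) is satisfied on its face — a current Category 1 Declaration is held; aggregate throughput is 7,460 units, meeting the 7,130 units threshold. However, paragraph (l) must be considered: (l) operates against (e): a current Tier F Clearance is held. So (e) is unavailable.
Every exception is unavailable, so the rule governs.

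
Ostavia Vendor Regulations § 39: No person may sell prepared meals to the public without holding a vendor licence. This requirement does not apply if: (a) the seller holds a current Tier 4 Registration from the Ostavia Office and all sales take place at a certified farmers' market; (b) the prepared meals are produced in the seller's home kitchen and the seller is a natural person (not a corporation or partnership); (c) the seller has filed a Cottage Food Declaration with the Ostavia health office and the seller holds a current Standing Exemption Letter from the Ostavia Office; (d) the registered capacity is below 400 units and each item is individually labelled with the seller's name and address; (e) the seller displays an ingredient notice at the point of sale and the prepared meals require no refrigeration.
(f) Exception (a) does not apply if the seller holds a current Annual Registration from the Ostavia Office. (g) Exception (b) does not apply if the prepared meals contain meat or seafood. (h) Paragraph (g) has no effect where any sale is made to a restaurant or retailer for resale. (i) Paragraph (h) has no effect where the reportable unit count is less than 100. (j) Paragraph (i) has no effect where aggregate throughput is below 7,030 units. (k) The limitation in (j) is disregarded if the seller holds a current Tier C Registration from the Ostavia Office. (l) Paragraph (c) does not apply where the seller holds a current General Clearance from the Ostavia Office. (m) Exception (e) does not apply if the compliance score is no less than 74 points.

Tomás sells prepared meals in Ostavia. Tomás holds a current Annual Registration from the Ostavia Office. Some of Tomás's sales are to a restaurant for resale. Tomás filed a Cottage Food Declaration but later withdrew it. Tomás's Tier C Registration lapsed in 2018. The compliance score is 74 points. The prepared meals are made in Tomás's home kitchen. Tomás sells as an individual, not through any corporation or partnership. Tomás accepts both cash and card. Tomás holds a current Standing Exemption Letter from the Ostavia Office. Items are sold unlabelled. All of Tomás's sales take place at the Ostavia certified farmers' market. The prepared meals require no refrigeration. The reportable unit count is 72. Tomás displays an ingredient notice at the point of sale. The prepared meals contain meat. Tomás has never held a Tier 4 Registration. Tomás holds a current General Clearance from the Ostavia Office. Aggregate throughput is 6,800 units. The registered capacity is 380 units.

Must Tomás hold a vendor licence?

No — exception (b) applies; Tomás is not required to hold a vendor licence.

Exception (a) fails — the Tier 4 Registration is not current.
Exception (b)'s conditions are all satisfied: the prepared meals are home-kitchen produced; the seller is a natural person. As to paragraphs (g)–(k): (g) would limit (b) — the prepared meals contain meat — but (h) sets (g) aside: (h) operates against (g): some sales are to a restaurant for resale. (i) is engaged (the reportable unit count is 72, less than the 100 limit), but is overridden by (j): (j) is engaged — aggregate throughput is 6,800 units, below the 7,030 units limit. (k), which would lift (j), is not engaged — the Tier C Registration is not current. (b) remains available.
Exception (c) requires that the seller has filed a Cottage Food Declaration with the Ostavia health office; but the Cottage Food Declaration was withdrawn, so (c) is unavailable.
Exception (d) does not apply: items are sold unlabelled.
Exception (e): an ingredient notice is displayed; the prepared meals are shelf-stable — every condition holds. But applying paragraph (m): (m) operates against (e): the compliance score is 74 points, meeting the 74 points threshold. So (e) is unavailable.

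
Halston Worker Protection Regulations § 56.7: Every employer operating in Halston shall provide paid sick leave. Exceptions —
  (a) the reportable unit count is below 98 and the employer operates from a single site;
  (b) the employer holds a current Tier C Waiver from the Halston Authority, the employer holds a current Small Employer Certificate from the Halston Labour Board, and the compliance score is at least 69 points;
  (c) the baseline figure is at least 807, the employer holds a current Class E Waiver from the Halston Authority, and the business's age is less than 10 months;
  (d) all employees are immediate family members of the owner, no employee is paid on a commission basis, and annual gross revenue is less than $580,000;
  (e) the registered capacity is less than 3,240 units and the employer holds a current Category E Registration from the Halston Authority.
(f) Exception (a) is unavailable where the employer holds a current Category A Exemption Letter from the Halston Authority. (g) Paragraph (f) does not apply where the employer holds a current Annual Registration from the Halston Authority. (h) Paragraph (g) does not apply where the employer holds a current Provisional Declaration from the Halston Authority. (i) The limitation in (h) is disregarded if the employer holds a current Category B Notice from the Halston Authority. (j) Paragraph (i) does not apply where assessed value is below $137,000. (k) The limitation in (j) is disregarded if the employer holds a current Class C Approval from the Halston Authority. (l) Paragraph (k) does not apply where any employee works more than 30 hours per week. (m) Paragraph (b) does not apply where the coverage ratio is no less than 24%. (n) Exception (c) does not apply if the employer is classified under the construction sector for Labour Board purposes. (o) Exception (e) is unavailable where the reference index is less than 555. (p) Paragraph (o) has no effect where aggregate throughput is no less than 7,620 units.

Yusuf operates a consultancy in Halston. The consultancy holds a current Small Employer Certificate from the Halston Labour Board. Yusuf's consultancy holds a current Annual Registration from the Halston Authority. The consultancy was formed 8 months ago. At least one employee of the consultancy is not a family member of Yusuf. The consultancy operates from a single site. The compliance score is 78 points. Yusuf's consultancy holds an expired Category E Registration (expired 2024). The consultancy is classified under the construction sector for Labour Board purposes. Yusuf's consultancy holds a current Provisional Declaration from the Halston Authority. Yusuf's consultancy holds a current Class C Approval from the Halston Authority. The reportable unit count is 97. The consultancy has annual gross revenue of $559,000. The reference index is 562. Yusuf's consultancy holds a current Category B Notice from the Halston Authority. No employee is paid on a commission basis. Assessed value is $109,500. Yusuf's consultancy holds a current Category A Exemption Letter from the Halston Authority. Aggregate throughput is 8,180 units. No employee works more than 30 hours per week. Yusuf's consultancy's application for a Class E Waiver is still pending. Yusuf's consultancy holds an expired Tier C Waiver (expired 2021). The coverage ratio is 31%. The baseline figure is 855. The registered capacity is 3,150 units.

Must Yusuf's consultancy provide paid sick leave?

No — exception (a) applies; Yusuf's consultancy is not required to provide paid sick leave.

All of (a)'s requirements are met (the reportable unit count is 97, below the 98 limit; the employer operates from a single site). Under paragraphs (f)–(l): (f) would limit (a) — a current Category A Exemption Letter is held — but (g) sets (f) aside: (g) operates against (f): a current Annual Registration is held. (h) is triggered (a current Provisional Declaration is held), but yields to (i): (i) applies — a current Category B Notice is held. (j) is engaged (assessed value is $109,500, below the $137,000 limit), but is set aside by (k): (k) is engaged — a current Class C Approval is held. (l), which would lift (k), is not engaged — no employee exceeds 30 hours/week. So (a) applies.
Exception (b) does not apply: there is no Tier C Waiver in force.
Exception (c) requires that the employer holds a current Class E Waiver from the Halston Authority; but the Class E Waiver is not current, so (c) is unavailable.
Exception (d) fails — at least one employee is not a family member.
Exception (e) does not apply: there is no Category E Registration in force.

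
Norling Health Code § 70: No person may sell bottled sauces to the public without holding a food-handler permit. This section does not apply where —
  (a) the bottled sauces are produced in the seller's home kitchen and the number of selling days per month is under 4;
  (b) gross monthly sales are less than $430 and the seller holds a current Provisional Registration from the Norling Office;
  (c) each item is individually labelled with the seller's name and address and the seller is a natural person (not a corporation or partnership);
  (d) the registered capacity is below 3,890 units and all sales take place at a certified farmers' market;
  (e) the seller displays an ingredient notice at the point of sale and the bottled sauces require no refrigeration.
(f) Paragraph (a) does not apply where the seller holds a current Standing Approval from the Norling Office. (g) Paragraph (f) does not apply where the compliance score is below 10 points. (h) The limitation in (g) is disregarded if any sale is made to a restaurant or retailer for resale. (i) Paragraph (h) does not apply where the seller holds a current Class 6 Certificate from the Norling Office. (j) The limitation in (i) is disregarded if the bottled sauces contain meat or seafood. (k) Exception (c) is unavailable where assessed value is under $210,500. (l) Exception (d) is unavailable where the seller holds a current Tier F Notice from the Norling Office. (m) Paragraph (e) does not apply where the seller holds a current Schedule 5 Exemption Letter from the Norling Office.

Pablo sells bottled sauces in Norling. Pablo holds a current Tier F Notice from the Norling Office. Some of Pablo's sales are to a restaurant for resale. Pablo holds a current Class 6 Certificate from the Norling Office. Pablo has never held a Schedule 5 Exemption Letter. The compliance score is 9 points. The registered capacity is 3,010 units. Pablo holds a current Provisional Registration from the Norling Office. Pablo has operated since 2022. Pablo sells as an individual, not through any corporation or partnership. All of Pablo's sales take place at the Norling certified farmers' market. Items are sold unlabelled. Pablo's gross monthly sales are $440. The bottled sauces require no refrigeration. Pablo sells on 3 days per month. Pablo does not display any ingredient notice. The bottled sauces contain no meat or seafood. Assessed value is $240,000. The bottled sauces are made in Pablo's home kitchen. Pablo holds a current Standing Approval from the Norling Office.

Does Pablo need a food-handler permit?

No — exception (a) applies; Pablo is not required to hold a food-handler permit.

Exception (a): the bottled sauces are home-kitchen produced; the number of selling days per month is 3, under the 4 limit — every condition holds. As to paragraphs (f)–(j): (f) is engaged (a current Standing Approval is held), but is displaced by (g): (g) is engaged — the compliance score is 9 points, below the 10 points limit. (h) would limit (g) — some sales are to a restaurant for resale — but (i) sets (h) aside: (i) operates against (h): a current Class 6 Certificate is held. (j), which would lift (i), does not operate here — the bottled sauces contain no meat or seafood. (a) remains available.
Exception (b) does not apply: gross monthly sales are $440, not less than $430.
Exception (c) requires that each item is individually labelled with the seller's name and address; but items are sold unlabelled, so (c) is unavailable.
Exception (d): the registered capacity is 3,010 units, below the 3,890 units limit; all sales are at a certified farmers' market — every condition holds. However, paragraph (l) must be considered: (l) operates against (d): a current Tier F Notice is held. So (d) is unavailable.
Exception (e) does not apply: no ingredient notice is displayed.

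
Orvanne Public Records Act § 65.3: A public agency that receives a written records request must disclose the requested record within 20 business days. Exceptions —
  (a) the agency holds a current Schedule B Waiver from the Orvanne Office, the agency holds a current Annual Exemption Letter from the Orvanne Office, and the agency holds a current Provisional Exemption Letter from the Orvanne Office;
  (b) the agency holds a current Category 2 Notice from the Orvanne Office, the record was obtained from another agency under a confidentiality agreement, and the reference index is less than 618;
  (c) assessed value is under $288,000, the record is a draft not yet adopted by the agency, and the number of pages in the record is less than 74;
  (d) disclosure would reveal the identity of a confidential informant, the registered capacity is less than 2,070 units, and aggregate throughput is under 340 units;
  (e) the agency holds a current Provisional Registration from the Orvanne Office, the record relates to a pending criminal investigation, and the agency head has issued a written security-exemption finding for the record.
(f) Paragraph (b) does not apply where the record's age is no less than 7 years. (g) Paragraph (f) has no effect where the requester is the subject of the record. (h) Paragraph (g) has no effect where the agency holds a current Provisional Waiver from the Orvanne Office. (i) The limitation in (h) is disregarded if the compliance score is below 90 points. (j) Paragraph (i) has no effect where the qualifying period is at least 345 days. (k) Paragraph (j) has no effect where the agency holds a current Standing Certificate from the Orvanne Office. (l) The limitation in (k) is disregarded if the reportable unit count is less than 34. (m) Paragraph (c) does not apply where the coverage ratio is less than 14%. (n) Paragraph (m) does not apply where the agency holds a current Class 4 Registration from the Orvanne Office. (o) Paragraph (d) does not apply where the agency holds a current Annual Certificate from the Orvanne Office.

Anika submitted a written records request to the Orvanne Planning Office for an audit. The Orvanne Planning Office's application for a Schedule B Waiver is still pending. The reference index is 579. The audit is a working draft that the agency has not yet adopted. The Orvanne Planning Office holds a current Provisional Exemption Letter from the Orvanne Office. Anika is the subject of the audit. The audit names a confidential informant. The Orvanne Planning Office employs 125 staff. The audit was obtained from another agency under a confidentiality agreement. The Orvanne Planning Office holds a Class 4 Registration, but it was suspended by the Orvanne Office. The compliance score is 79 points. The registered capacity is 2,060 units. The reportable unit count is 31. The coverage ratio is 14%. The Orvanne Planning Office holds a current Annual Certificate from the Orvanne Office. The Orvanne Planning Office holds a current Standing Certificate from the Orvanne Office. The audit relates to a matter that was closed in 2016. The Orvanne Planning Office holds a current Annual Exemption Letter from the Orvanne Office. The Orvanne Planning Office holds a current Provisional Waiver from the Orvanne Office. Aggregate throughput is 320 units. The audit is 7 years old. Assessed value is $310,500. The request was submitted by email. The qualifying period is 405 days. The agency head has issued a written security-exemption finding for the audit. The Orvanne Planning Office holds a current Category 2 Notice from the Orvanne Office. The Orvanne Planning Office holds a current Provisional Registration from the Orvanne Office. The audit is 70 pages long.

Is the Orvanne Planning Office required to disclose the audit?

Yes — the Orvanne Planning Office must disclose the audit.

Exception (a) does not apply: there is no Schedule B Waiver in force.
All of (b)'s requirements are met (a current Category 2 Notice is held; the audit was obtained under a confidentiality agreement; the reference index is 579, less than the 618 limit). Turning to paragraphs (f)–(l): (f) operates against (b): the record's age is 7 years, meeting the 7 years threshold. (g) applies (Anika is the subject of the audit), but is itself disapplied by (h): (h) is triggered — a current Provisional Waiver is held. (i) would limit (h) — the compliance score is 79 points, below the 90 points limit — but (j) sets (i) aside: (j) operates against (i): the qualifying period is 405 days, meeting the 345 days threshold. (k) applies (a current Standing Certificate is held), but is displaced by (l): (l) operates against (k): the reportable unit count is 31, less than the 34 limit. Exception (b) does not apply.
Exception (c) fails — assessed value is $310,500, not under $288,000.
All of (d)'s requirements are met (the audit names a confidential informant; the registered capacity is 2,060 units, less than the 2,070 units limit; aggregate throughput is 320 units, under the 340 units limit). However, paragraph (o) must be considered: (o) operates against (d): a current Annual Certificate is held. So (d) is unavailable.
Exception (e) does not apply: the audit relates to a closed matter.
No exception applies. The general rule governs.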